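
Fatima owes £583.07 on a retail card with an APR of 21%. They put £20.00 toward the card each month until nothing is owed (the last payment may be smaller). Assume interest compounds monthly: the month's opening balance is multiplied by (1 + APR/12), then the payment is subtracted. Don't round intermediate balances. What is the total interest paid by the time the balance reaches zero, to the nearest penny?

£239.76

Monthly rate r = 21%/12 = 1.75% = 0.0175.
Payoff takes n = ⌈−ln(1 − rB₀/P)/ln(1+r)⌉ = ⌈41.140⌉ = 42 payments; the last is £2.83.
Total paid = 41·£20.00 + £2.83 = £822.83.
Total interest = total paid − principal = £822.83 − £583.07 = £239.76.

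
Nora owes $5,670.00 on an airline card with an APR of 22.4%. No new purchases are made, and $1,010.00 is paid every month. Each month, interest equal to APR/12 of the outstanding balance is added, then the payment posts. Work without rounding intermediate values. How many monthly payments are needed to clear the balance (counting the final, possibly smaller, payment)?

Monthly rate r = 22.4%/12 = 1.86667% = 0.0186667.
Recurrence: B ← B·(1+r) − $1,010.00.
Month 1: interest $105.84; balance after payment $4,765.84.
Month 2: interest $88.96; balance after payment $3,844.80.
Month 3: interest $71.77; balance after payment $2,906.57.
Month 4: interest $54.26; balance after payment $1,950.83.
Month 5: interest $36.42; balance after payment $977.24.
Month 6: interest $18.24; balance after payment $0.00.

6 payments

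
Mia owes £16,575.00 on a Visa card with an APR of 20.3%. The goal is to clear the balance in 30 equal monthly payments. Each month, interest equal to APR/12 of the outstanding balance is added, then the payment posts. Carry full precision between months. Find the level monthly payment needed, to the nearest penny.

£709.07

Monthly rate r = 20.3%/12 = 1.69167% = 0.0169167.
Level-payment amortization: P = B₀·r / (1 − (1+r)^(−n)) = 16575.00·0.0169167 / (1 − 1.01692^(−30)).
Denominator 1 − (1+r)^(−30) = 0.395440509.
P = 280.394 / 0.395440509 ≈ 709.07.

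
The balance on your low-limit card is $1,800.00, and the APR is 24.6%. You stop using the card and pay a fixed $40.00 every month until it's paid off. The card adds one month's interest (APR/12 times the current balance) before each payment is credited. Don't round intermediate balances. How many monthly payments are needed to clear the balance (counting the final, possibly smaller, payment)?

Monthly rate r = 24.6%/12 = 2.05% = 0.0205.
Recurrence: B ← B·(1+r) − $40.00.
Month 1: interest $36.90; balance after payment $1,796.90.
Month 2: interest $36.84; balance after payment $1,793.74.
Closed form: n = −ln(1 − rB₀/P)/ln(1+r) = −ln(0.0775)/ln(1.0205) ≈ 126.029, so the balance reaches zero during payment 127.

127 payments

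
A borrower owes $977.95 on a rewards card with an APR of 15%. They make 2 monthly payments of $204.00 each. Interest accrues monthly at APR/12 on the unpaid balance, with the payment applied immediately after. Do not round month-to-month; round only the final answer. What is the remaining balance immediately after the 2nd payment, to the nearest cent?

$592.00

Monthly rate r = 15%/12 = 1.25% = 0.0125.
Each month: B ← B·(1+r) − $204.00.
Month 1: interest $12.22; balance after payment $786.17.
Month 2: interest $9.83; balance after payment $592.00.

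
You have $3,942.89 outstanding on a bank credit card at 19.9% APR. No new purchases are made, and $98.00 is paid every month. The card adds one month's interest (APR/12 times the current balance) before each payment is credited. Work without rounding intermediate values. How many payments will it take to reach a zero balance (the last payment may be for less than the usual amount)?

Monthly rate r = 19.9%/12 = 1.65833% = 0.0165833.
Recurrence: B ← B·(1+r) − $98.00.
Month 1: interest $65.39; balance after payment $3,910.28.
Month 2: interest $64.85; balance after payment $3,877.12.
Closed form: n = −ln(1 − rB₀/P)/ln(1+r) = −ln(0.33279)/ln(1.01658) ≈ 66.894, so the balance reaches zero during payment 67.

67 payments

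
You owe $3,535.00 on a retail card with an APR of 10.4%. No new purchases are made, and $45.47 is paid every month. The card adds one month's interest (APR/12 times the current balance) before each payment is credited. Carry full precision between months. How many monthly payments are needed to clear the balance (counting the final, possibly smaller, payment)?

Monthly rate r = 10.4%/12 = 0.866667% = 0.00866667.
Recurrence: B ← B·(1+r) − $45.47.
Month 1: interest $30.64; balance after payment $3,520.17.
Month 2: interest $30.51; balance after payment $3,505.20.
Closed form: n = −ln(1 − rB₀/P)/ln(1+r) = −ln(0.32622)/ln(1.00867) ≈ 129.810, so the balance reaches zero during payment 130.

130 months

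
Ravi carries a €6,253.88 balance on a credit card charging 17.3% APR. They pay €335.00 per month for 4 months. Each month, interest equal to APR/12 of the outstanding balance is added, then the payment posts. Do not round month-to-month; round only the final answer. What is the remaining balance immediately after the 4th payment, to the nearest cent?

€5,253.14

Monthly rate r = 17.3%/12 = 1.44167% = 0.0144167.
Each month: B ← B·(1+r) − €335.00.
Month 1: interest €90.16; balance after payment €6,009.04.
Month 2: interest €86.63; balance after payment €5,760.67.
Month 3: interest €83.05; balance after payment €5,508.72.
Month 4: interest €79.42; balance after payment €5,253.14.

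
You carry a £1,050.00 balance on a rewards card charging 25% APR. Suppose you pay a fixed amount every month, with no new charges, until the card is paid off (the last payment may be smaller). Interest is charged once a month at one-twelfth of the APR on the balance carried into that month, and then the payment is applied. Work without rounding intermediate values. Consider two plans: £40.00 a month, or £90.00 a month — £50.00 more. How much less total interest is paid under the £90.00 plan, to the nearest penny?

£320.03

Monthly rate r = 25%/12 = 2.08333% = 0.0208333.
At £40.00/mo: n = ⌈−ln(1 − rB₀/P)/ln(1+r)⌉ = 39 payments (last £15.72); total interest = total paid − £1,050.00 = £485.72.
At £90.00/mo: 14 payments (last £45.69); total interest £165.69.
Interest saved = £485.72 − £165.69 = £320.03.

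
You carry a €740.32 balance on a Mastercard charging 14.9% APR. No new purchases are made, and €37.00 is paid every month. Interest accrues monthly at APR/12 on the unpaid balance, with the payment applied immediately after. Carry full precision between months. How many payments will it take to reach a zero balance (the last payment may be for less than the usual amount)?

Monthly rate r = 14.9%/12 = 1.24167% = 0.0124167.
Recurrence: B ← B·(1+r) − €37.00.
Month 1: interest €9.19; balance after payment €712.51.
Month 2: interest €8.85; balance after payment €684.36.
Closed form: n = −ln(1 − rB₀/P)/ln(1+r) = −ln(0.75156)/ln(1.01242) ≈ 23.144, so the balance reaches zero during payment 24.

24 payments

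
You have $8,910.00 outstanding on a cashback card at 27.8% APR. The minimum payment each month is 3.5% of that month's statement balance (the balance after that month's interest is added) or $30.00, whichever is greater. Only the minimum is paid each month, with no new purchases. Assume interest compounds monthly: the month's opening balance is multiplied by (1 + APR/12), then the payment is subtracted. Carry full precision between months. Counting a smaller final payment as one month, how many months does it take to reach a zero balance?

232 months

Monthly rate r = 27.8%/12 = 2.31667% = 0.0231667.
While 3.5% of the post-interest balance exceeds $30.00, each month B ← (B·(1+r))·(1 − 0.035), i.e. B shrinks by the factor (1+r)·0.965 = 0.98736.
This holds for months 1–186. Entering month 187 the balance is $835.57; 3.5% of the post-interest balance is now below $30.00, so the flat $30.00 minimum applies from here.
From month 187 a fixed $30.00 at rate r clears $835.57 in 46 more payments. Total: 186 + 46 = 232 months.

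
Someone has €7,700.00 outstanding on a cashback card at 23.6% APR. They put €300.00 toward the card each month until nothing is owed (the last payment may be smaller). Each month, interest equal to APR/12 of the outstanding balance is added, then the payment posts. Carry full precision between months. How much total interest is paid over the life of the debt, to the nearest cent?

Monthly rate r = 23.6%/12 = 1.96667% = 0.0196667.
Payoff takes n = ⌈−ln(1 − rB₀/P)/ln(1+r)⌉ = ⌈36.083⌉ = 37 payments; the last is €25.19.
Total paid = 36·€300.00 + €25.19 = €10,825.19.
Total interest = total paid − principal = €10,825.19 − €7,700.00 = €3,125.19.

€3,125.19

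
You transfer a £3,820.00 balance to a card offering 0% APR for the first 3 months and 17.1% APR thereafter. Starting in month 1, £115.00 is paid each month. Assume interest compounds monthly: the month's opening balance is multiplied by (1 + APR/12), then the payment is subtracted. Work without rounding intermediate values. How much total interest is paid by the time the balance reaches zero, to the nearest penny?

£1,102.30

Promo months 1–3 at r₀ = 0%/12 = 0; months 4+ at r₁ = 17.1%/12 = 0.01425.
After month 3 (no interest yet): B = £3,820.00 − 3·£115.00 = £3,475.00.
Then at r₁ with £115.00/mo: n₂ = −ln(1 − r₁·B/P)/ln(1+r₁) ≈ 39.80 → 40 more payments.
Total paid = 42·£115.00 + £92.30 = £4,922.30; interest = £4,922.30 − £3,820.00 = £1,102.30.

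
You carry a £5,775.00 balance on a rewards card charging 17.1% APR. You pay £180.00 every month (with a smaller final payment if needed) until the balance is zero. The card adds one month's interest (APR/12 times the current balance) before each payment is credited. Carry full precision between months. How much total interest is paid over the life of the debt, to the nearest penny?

Monthly rate r = 17.1%/12 = 1.425% = 0.01425.
Payoff takes n = ⌈−ln(1 − rB₀/P)/ln(1+r)⌉ = ⌈43.181⌉ = 44 payments; the last is £32.83.
Total paid = 43·£180.00 + £32.83 = £7,772.83.
Total interest = total paid − principal = £7,772.83 − £5,775.00 = £1,997.83.

£1,997.83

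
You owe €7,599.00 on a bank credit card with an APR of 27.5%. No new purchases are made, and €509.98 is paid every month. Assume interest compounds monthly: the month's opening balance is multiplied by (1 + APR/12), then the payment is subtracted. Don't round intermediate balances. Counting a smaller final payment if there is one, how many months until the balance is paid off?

Monthly rate r = 27.5%/12 = 2.29167% = 0.0229167.
Recurrence: B ← B·(1+r) − €509.98.
Month 1: interest €174.14; balance after payment €7,263.16.
Month 2: interest €166.45; balance after payment €6,919.63.
Closed form: n = −ln(1 − rB₀/P)/ln(1+r) = −ln(0.65853)/ln(1.02292) ≈ 18.437, so the balance reaches zero during payment 19.

19 months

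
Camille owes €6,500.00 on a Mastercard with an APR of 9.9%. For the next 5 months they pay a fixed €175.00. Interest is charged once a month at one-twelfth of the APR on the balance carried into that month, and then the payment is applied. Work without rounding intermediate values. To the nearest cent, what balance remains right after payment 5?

€5,883.03

Monthly rate r = 9.9%/12 = 0.825% = 0.00825.
Each month: B ← B·(1+r) − €175.00.
Month 1: interest €53.62; balance after payment €6,378.62.
Month 2: interest €52.62; balance after payment €6,256.25.
Month 3: interest €51.61; balance after payment €6,132.86.
Month 4: interest €50.60; balance after payment €6,008.46.
Month 5: interest €49.57; balance after payment €5,883.03.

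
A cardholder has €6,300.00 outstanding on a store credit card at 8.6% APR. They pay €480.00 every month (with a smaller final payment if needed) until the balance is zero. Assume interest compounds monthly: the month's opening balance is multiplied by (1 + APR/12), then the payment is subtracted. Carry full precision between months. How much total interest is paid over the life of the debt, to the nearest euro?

Monthly rate r = 8.6%/12 = 0.716667% = 0.00716667.
Payoff takes n = ⌈−ln(1 − rB₀/P)/ln(1+r)⌉ = ⌈13.833⌉ = 14 payments; the last is €400.21.
Total paid = 13·€480.00 + €400.21 = €6,640.21.
Total interest = total paid − principal = €6,640.21 − €6,300.00 = €340.21.

€340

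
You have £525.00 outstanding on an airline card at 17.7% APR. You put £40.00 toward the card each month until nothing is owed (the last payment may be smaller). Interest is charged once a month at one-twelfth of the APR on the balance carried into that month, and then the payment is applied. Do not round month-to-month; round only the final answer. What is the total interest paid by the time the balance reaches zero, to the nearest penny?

£62.86

Monthly rate r = 17.7%/12 = 1.475% = 0.01475.
Payoff takes n = ⌈−ln(1 − rB₀/P)/ln(1+r)⌉ = ⌈14.695⌉ = 15 payments; the last is £27.86.
Total paid = 14·£40.00 + £27.86 = £587.86.
Total interest = total paid − principal = £587.86 − £525.00 = £62.86.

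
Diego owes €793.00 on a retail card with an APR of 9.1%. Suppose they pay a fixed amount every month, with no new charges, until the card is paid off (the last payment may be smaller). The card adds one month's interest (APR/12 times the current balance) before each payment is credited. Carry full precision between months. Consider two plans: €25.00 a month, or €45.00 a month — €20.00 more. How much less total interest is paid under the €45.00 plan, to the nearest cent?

€56.09

Monthly rate r = 9.1%/12 = 0.758333% = 0.00758333.
At €25.00/mo: n = ⌈−ln(1 − rB₀/P)/ln(1+r)⌉ = 37 payments (last €10.55); total interest = total paid − €793.00 = €117.55.
At €45.00/mo: 19 payments (last €44.46); total interest €61.46.
Interest saved = €117.55 − €61.46 = €56.09.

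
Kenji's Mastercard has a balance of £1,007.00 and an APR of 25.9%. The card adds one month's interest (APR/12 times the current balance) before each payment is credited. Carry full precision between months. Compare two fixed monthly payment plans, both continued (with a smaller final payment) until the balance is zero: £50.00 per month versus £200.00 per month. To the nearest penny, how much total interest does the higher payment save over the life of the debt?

Monthly rate r = 25.9%/12 = 2.15833% = 0.0215833.
At £50.00/mo: n = ⌈−ln(1 − rB₀/P)/ln(1+r)⌉ = 27 payments (last £35.66); total interest = total paid − £1,007.00 = £328.66.
At £200.00/mo: 6 payments (last £78.01); total interest £71.01.
Interest saved = £328.66 − £71.01 = £257.65.

£257.65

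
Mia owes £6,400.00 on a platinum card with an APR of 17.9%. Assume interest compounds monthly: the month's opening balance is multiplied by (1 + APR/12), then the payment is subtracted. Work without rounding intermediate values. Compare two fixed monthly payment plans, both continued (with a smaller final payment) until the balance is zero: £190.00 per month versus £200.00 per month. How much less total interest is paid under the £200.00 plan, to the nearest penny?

Monthly rate r = 17.9%/12 = 1.49167% = 0.0149167.
At £190.00/mo: n = ⌈−ln(1 − rB₀/P)/ln(1+r)⌉ = 48 payments (last £27.97); total interest = total paid − £6,400.00 = £2,557.97.
At £200.00/mo: 44 payments (last £164.09); total interest £2,364.09.
Interest saved = £2,557.97 − £2,364.09 = £193.88.

£193.88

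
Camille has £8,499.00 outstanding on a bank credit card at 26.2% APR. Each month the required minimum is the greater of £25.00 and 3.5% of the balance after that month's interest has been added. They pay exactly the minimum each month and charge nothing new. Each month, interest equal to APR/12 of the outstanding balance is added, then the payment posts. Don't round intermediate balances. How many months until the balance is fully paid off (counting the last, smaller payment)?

222 months

Monthly rate r = 26.2%/12 = 2.18333% = 0.0218333.
While 3.5% of the post-interest balance exceeds £25.00, each month B ← (B·(1+r))·(1 − 0.035), i.e. B shrinks by the factor (1+r)·0.965 = 0.98607.
This holds for months 1–179. Entering month 180 the balance is £689.90; 3.5% of the post-interest balance is now below £25.00, so the flat £25.00 minimum applies from here.
From month 180 a fixed £25.00 at rate r clears £689.90 in 43 more payments. Total: 179 + 43 = 222 months.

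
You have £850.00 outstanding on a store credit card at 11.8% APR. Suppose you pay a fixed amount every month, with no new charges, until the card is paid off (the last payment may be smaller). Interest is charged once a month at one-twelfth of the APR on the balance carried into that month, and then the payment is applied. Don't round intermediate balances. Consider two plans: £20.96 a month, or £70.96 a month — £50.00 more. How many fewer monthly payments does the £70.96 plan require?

39 fewer payments

Monthly rate r = 11.8%/12 = 0.983333% = 0.00983333.
At £20.96/mo: n = ⌈−ln(1 − rB₀/P)/ln(1+r)⌉ = 52 payments (last £20.86); total interest = total paid − £850.00 = £239.82.
At £70.96/mo: 13 payments (last £57.35); total interest £58.87.
Payments saved = 52 − 13 = 39.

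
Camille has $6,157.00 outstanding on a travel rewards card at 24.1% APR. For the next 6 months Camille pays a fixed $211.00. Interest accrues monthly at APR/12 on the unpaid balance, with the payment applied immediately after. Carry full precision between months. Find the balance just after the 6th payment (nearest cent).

$5,605.89

Monthly rate r = 24.1%/12 = 2.00833% = 0.0200833.
Each month: B ← B·(1+r) − $211.00.
Month 1: interest $123.65; balance after payment $6,069.65.
Month 2: interest $121.90; balance after payment $5,980.55.
Month 3: interest $120.11; balance after payment $5,889.66.
Month 4: interest $118.28; balance after payment $5,796.95.
Month 5: interest $116.42; balance after payment $5,702.37.
Month 6: interest $114.52; balance after payment $5,605.89.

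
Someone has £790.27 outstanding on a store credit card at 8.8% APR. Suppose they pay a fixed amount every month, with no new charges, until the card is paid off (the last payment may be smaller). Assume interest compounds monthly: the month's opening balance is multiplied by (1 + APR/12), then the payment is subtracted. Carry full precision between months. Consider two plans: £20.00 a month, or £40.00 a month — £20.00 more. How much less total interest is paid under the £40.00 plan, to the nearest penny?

Monthly rate r = 8.8%/12 = 0.733333% = 0.00733333.
At £20.00/mo: n = ⌈−ln(1 − rB₀/P)/ln(1+r)⌉ = 47 payments (last £16.59); total interest = total paid − £790.27 = £146.32.
At £40.00/mo: 22 payments (last £16.89); total interest £66.62.
Interest saved = £146.32 − £66.62 = £79.70.

£79.70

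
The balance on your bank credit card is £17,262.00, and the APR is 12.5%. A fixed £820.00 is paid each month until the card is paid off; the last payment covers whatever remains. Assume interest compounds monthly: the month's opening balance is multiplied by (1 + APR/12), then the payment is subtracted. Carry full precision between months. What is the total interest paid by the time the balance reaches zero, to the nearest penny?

£2,326.34

Monthly rate r = 12.5%/12 = 1.04167% = 0.0104167.
Payoff takes n = ⌈−ln(1 − rB₀/P)/ln(1+r)⌉ = ⌈23.888⌉ = 24 payments; the last is £728.34.
Total paid = 23·£820.00 + £728.34 = £19,588.34.
Total interest = total paid − principal = £19,588.34 − £17,262.00 = £2,326.34.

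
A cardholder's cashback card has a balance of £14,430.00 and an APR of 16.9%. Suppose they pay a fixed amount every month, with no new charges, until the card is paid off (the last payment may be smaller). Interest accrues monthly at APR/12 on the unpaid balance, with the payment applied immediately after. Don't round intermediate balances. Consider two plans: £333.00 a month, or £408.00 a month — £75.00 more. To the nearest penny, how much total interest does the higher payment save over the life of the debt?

£2,326.79

Monthly rate r = 16.9%/12 = 1.40833% = 0.0140833.
At £333.00/mo: n = ⌈−ln(1 − rB₀/P)/ln(1+r)⌉ = 68 payments (last £127.23); total interest = total paid − £14,430.00 = £8,008.23.
At £408.00/mo: 50 payments (last £119.44); total interest £5,681.44.
Interest saved = £8,008.23 − £5,681.44 = £2,326.79.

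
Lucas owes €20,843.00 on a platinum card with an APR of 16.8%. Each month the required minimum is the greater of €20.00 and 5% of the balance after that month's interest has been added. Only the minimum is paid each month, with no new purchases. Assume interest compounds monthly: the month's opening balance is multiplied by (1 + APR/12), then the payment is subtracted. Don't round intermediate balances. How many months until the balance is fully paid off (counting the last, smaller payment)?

Monthly rate r = 16.8%/12 = 1.4% = 0.014.
While 5% of the post-interest balance exceeds €20.00, each month B ← (B·(1+r))·(1 − 0.05), i.e. B shrinks by the factor (1+r)·0.95 = 0.9633.
This holds for months 1–107. Entering month 108 the balance is €381.46; 5% of the post-interest balance is now below €20.00, so the flat €20.00 minimum applies from here.
From month 108 a fixed €20.00 at rate r clears €381.46 in 23 more payments. Total: 107 + 23 = 130 months.

130 months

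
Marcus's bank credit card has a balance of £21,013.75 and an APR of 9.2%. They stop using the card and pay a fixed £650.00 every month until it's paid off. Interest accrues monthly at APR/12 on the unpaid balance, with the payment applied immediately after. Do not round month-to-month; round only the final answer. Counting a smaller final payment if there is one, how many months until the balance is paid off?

38 months

Monthly rate r = 9.2%/12 = 0.766667% = 0.00766667.
Recurrence: B ← B·(1+r) − £650.00.
Month 1: interest £161.11; balance after payment £20,524.86.
Month 2: interest £157.36; balance after payment £20,032.21.
Closed form: n = −ln(1 − rB₀/P)/ln(1+r) = −ln(0.75215)/ln(1.00767) ≈ 37.293, so the balance reaches zero during payment 38.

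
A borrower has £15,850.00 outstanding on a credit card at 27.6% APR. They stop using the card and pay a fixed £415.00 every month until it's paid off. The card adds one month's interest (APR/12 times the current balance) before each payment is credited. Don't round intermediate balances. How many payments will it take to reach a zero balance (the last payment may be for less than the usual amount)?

93 payments

Monthly rate r = 27.6%/12 = 2.3% = 0.023.
Recurrence: B ← B·(1+r) − £415.00.
Month 1: interest £364.55; balance after payment £15,799.55.
Month 2: interest £363.39; balance after payment £15,747.94.
Closed form: n = −ln(1 − rB₀/P)/ln(1+r) = −ln(0.12157)/ln(1.023) ≈ 92.671, so the balance reaches zero during payment 93.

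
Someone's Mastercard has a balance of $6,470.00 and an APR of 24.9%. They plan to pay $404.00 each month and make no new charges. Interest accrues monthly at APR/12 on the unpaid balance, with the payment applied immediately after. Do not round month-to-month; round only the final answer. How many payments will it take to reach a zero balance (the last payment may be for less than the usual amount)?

Monthly rate r = 24.9%/12 = 2.075% = 0.02075.
Recurrence: B ← B·(1+r) − $404.00.
Month 1: interest $134.25; balance after payment $6,200.25.
Month 2: interest $128.66; balance after payment $5,924.91.
Closed form: n = −ln(1 − rB₀/P)/ln(1+r) = −ln(0.66769)/ln(1.02075) ≈ 19.668, so the balance reaches zero during payment 20.

20 months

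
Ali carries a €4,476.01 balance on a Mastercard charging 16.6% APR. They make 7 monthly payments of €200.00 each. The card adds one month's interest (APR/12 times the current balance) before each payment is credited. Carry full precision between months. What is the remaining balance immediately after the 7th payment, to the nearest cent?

€3,468.39

Monthly rate r = 16.6%/12 = 1.38333% = 0.0138333.
Each month: B ← B·(1+r) − €200.00.
Month 1: interest €61.92; balance after payment €4,337.93.
Month 2: interest €60.01; balance after payment €4,197.94.
Month 3: interest €58.07; balance after payment €4,056.01.
Month 4: interest €56.11; balance after payment €3,912.12.
Month 5: interest €54.12; balance after payment €3,766.23.
Month 6: interest €52.10; balance after payment €3,618.33.
Month 7: interest €50.05; balance after payment €3,468.39.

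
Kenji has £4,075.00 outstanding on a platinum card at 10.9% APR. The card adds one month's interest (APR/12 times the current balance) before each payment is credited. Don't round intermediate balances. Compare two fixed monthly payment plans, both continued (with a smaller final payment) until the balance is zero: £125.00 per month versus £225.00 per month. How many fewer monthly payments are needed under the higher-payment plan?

Monthly rate r = 10.9%/12 = 0.908333% = 0.00908333.
At £125.00/mo: n = ⌈−ln(1 − rB₀/P)/ln(1+r)⌉ = 39 payments (last £104.23); total interest = total paid − £4,075.00 = £779.23.
At £225.00/mo: 20 payments (last £197.48); total interest £397.48.
Payments saved = 39 − 20 = 19.

19 fewer payments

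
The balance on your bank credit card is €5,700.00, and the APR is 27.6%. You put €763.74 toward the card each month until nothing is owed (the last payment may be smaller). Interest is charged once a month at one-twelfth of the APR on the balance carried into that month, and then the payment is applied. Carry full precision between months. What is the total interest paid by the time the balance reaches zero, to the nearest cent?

€626.97

Monthly rate r = 27.6%/12 = 2.3% = 0.023.
Payoff takes n = ⌈−ln(1 − rB₀/P)/ln(1+r)⌉ = ⌈8.282⌉ = 9 payments; the last is €217.05.
Total paid = 8·€763.74 + €217.05 = €6,326.97.
Total interest = total paid − principal = €6,326.97 − €5,700.00 = €626.97.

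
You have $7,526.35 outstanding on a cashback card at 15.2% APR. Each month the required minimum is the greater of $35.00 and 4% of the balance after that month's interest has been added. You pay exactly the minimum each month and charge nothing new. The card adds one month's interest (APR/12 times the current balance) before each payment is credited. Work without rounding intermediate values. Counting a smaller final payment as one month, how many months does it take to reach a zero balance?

107 months

Monthly rate r = 15.2%/12 = 1.26667% = 0.0126667.
While 4% of the post-interest balance exceeds $35.00, each month B ← (B·(1+r))·(1 − 0.04), i.e. B shrinks by the factor (1+r)·0.96 = 0.97216.
This holds for months 1–77. Entering month 78 the balance is $855.84; 4% of the post-interest balance is now below $35.00, so the flat $35.00 minimum applies from here.
From month 78 a fixed $35.00 at rate r clears $855.84 in 30 more payments. Total: 77 + 30 = 107 months.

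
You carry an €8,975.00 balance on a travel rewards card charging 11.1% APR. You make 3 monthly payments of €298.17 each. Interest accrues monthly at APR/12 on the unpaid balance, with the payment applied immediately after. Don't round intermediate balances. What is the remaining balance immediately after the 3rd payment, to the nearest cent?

Monthly rate r = 11.1%/12 = 0.925% = 0.00925.
Each month: B ← B·(1+r) − €298.17.
Month 1: interest €83.02; balance after payment €8,759.85.
Month 2: interest €81.03; balance after payment €8,542.71.
Month 3: interest €79.02; balance after payment €8,323.56.

€8,323.56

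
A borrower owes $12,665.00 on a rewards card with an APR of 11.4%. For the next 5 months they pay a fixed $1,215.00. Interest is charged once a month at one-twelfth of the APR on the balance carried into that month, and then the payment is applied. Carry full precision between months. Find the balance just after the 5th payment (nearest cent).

Monthly rate r = 11.4%/12 = 0.95% = 0.0095.
Each month: B ← B·(1+r) − $1,215.00.
Month 1: interest $120.32; balance after payment $11,570.32.
Month 2: interest $109.92; balance after payment $10,465.24.
Month 3: interest $99.42; balance after payment $9,349.66.
Month 4: interest $88.82; balance after payment $8,223.48.
Month 5: interest $78.12; balance after payment $7,086.60.

$7,086.60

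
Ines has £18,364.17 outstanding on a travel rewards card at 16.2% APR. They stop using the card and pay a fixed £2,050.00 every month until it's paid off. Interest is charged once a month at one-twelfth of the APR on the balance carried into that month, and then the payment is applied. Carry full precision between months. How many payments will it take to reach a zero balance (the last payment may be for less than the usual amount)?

Monthly rate r = 16.2%/12 = 1.35% = 0.0135.
Recurrence: B ← B·(1+r) − £2,050.00.
Month 1: interest £247.92; balance after payment £16,562.09.
Month 2: interest £223.59; balance after payment £14,735.67.
Closed form: n = −ln(1 − rB₀/P)/ln(1+r) = −ln(0.87907)/ln(1.0135) ≈ 9.612, so the balance reaches zero during payment 10.

10 payments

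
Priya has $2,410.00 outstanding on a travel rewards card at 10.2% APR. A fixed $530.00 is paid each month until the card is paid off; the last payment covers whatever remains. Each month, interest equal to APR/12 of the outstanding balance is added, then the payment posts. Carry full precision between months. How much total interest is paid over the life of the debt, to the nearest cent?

Monthly rate r = 10.2%/12 = 0.85% = 0.0085.
Payoff takes n = ⌈−ln(1 − rB₀/P)/ln(1+r)⌉ = ⌈4.657⌉ = 5 payments; the last is $348.75.
Total paid = 4·$530.00 + $348.75 = $2,468.75.
Total interest = total paid − principal = $2,468.75 − $2,410.00 = $58.75.

$58.75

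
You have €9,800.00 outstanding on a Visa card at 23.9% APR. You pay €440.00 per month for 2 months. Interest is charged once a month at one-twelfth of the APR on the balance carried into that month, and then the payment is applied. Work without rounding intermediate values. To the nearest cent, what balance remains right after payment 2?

Monthly rate r = 23.9%/12 = 1.99167% = 0.0199167.
Each month: B ← B·(1+r) − €440.00.
Month 1: interest €195.18; balance after payment €9,555.18.
Month 2: interest €190.31; balance after payment €9,305.49.

€9,305.49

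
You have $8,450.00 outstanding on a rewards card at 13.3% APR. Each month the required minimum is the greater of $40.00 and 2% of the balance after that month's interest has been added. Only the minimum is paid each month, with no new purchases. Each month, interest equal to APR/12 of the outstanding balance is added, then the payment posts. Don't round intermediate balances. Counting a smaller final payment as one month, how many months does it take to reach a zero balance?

231 months

Monthly rate r = 13.3%/12 = 1.10833% = 0.0110833.
While 2% of the post-interest balance exceeds $40.00, each month B ← (B·(1+r))·(1 − 0.02), i.e. B shrinks by the factor (1+r)·0.98 = 0.99086.
This holds for months 1–159. Entering month 160 the balance is $1,963.03; 2% of the post-interest balance is now below $40.00, so the flat $40.00 minimum applies from here.
From month 160 a fixed $40.00 at rate r clears $1,963.03 in 72 more payments. Total: 159 + 72 = 231 months.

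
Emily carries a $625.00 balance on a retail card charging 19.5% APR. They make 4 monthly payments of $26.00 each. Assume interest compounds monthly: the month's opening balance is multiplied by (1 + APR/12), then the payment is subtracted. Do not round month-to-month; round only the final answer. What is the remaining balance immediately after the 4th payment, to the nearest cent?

$560.06

Monthly rate r = 19.5%/12 = 1.625% = 0.01625.
Each month: B ← B·(1+r) − $26.00.
Month 1: interest $10.16; balance after payment $609.16.
Month 2: interest $9.90; balance after payment $593.06.
Month 3: interest $9.64; balance after payment $576.69.
Month 4: interest $9.37; balance after payment $560.06.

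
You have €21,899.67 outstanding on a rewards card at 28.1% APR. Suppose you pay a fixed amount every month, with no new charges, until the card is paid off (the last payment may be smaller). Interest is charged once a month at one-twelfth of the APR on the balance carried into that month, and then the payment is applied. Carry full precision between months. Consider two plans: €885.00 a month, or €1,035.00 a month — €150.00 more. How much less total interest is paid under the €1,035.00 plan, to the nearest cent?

€2,527.14

Monthly rate r = 28.1%/12 = 2.34167% = 0.0234167.
At €885.00/mo: n = ⌈−ln(1 − rB₀/P)/ln(1+r)⌉ = 38 payments (last €376.23); total interest = total paid − €21,899.67 = €11,221.56.
At €1,035.00/mo: 30 payments (last €579.09); total interest €8,694.42.
Interest saved = €11,221.56 − €8,694.42 = €2,527.14.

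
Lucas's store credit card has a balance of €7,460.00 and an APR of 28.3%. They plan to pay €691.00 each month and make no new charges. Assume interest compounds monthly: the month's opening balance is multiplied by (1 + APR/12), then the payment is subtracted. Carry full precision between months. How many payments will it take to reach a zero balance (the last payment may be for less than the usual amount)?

Monthly rate r = 28.3%/12 = 2.35833% = 0.0235833.
Recurrence: B ← B·(1+r) − €691.00.
Month 1: interest €175.93; balance after payment €6,944.93.
Month 2: interest €163.78; balance after payment €6,417.72.
Closed form: n = −ln(1 − rB₀/P)/ln(1+r) = −ln(0.7454)/ln(1.02358) ≈ 12.606, so the balance reaches zero during payment 13.

13 payments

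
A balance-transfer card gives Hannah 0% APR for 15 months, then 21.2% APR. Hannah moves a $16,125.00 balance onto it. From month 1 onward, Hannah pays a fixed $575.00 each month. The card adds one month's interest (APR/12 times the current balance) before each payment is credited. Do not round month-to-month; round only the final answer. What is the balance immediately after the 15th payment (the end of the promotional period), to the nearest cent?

Promo months 1–15 at r₀ = 0%/12 = 0; months 16+ at r₁ = 21.2%/12 = 0.0176667.
After month 15 (no interest yet): B = $16,125.00 − 15·$575.00 = $7,500.00.

$7,500.00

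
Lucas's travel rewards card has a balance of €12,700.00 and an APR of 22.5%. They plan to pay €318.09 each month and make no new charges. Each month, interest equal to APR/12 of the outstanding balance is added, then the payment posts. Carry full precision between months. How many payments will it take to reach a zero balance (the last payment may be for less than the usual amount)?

Monthly rate r = 22.5%/12 = 1.875% = 0.01875.
Recurrence: B ← B·(1+r) − €318.09.
Month 1: interest €238.12; balance after payment €12,620.03.
Month 2: interest €236.63; balance after payment €12,538.57.
Closed form: n = −ln(1 − rB₀/P)/ln(1+r) = −ln(0.25139)/ln(1.01875) ≈ 74.328, so the balance reaches zero during payment 75.

75 months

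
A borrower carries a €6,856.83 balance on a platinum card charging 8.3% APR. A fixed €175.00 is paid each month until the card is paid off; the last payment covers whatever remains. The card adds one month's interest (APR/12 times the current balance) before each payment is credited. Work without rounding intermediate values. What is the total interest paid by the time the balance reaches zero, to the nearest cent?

€1,168.39

Monthly rate r = 8.3%/12 = 0.691667% = 0.00691667.
Payoff takes n = ⌈−ln(1 − rB₀/P)/ln(1+r)⌉ = ⌈45.858⌉ = 46 payments; the last is €150.22.
Total paid = 45·€175.00 + €150.22 = €8,025.22.
Total interest = total paid − principal = €8,025.22 − €6,856.83 = €1,168.39.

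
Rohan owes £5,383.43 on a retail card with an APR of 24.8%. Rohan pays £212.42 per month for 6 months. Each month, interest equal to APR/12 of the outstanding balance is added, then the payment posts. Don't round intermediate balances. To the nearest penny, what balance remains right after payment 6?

Monthly rate r = 24.8%/12 = 2.06667% = 0.0206667.
Each month: B ← B·(1+r) − £212.42.
Month 1: interest £111.26; balance after payment £5,282.27.
Month 2: interest £109.17; balance after payment £5,179.01.
Month 3: interest £107.03; balance after payment £5,073.63.
Month 4: interest £104.85; balance after payment £4,966.06.
Month 5: interest £102.63; balance after payment £4,856.27.
Month 6: interest £100.36; balance after payment £4,744.22.

£4,744.22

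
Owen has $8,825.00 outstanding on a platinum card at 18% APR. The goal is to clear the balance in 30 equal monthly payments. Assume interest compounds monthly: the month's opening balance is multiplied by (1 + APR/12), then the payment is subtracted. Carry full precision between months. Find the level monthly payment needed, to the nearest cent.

$367.47

Monthly rate r = 18%/12 = 1.5% = 0.015.
Level-payment amortization: P = B₀·r / (1 − (1+r)^(−n)) = 8825.00·0.015 / (1 − 1.015^(−30)).
Denominator 1 − (1+r)^(−30) = 0.36023757.
P = 132.375 / 0.36023757 ≈ 367.47.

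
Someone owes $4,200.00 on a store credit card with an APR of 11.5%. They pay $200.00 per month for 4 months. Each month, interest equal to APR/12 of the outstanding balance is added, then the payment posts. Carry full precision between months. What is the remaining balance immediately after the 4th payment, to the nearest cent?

Monthly rate r = 11.5%/12 = 0.958333% = 0.00958333.
Each month: B ← B·(1+r) − $200.00.
Month 1: interest $40.25; balance after payment $4,040.25.
Month 2: interest $38.72; balance after payment $3,878.97.
Month 3: interest $37.17; balance after payment $3,716.14.
Month 4: interest $35.61; balance after payment $3,551.76.

$3,551.76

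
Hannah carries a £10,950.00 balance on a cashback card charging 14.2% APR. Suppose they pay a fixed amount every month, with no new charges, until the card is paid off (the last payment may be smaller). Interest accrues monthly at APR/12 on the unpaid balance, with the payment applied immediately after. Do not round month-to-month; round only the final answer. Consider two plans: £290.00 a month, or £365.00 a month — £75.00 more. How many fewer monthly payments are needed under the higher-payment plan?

Monthly rate r = 14.2%/12 = 1.18333% = 0.0118333.
At £290.00/mo: n = ⌈−ln(1 − rB₀/P)/ln(1+r)⌉ = 51 payments (last £95.56); total interest = total paid − £10,950.00 = £3,645.56.
At £365.00/mo: 38 payments (last £101.02); total interest £2,656.02.
Payments saved = 51 − 38 = 13.

13 fewer payments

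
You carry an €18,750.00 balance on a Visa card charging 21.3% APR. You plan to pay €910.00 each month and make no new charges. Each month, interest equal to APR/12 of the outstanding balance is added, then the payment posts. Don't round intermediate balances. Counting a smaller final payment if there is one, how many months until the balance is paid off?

Monthly rate r = 21.3%/12 = 1.775% = 0.01775.
Recurrence: B ← B·(1+r) − €910.00.
Month 1: interest €332.81; balance after payment €18,172.81.
Month 2: interest €322.57; balance after payment €17,585.38.
Closed form: n = −ln(1 − rB₀/P)/ln(1+r) = −ln(0.63427)/ln(1.01775) ≈ 25.876, so the balance reaches zero during payment 26.

26 payments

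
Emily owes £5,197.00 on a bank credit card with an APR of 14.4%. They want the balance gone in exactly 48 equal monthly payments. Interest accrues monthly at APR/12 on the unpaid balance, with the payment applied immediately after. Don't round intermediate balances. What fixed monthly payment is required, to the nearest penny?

£143.06

Monthly rate r = 14.4%/12 = 1.2% = 0.012.
Level-payment amortization: P = B₀·r / (1 − (1+r)^(−n)) = 5197.00·0.012 / (1 − 1.012^(−48)).
Denominator 1 − (1+r)^(−48) = 0.435926886.
P = 62.364 / 0.435926886 ≈ 143.06.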